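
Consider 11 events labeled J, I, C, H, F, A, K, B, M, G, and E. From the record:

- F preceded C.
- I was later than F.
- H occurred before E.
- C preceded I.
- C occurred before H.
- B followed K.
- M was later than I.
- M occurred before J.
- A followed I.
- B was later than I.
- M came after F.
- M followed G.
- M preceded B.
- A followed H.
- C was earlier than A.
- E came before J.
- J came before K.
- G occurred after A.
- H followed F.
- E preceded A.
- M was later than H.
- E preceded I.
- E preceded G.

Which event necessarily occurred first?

F has a chain of constraints placing it before every other event, so F must be first.

F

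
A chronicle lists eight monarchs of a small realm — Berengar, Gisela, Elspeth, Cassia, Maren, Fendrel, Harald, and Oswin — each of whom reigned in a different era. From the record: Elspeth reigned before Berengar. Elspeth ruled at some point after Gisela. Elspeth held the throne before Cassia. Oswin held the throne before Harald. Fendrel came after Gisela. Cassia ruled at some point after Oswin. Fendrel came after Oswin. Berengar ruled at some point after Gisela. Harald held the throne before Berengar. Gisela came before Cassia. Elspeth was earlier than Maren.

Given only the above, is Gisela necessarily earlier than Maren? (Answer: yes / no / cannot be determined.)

yes

Chain the constraints: Gisela → Elspeth → Maren. Each link is directly stated, so Gisela comes before Maren.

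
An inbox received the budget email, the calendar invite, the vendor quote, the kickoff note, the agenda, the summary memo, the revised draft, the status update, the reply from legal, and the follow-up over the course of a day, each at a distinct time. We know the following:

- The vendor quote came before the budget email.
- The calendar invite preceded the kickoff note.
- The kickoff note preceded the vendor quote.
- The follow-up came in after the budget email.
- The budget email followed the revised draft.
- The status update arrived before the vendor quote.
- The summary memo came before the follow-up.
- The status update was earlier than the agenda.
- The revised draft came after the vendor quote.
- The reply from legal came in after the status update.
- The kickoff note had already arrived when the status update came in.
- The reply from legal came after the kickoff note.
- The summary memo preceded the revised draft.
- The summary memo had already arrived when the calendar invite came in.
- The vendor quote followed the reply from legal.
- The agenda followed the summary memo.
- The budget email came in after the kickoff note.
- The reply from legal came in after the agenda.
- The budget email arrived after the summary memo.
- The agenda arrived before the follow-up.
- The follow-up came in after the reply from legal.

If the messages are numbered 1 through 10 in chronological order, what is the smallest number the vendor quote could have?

The agenda, the calendar invite, the kickoff note, the reply from legal, the status update, and the summary memo must all come before the vendor quote — 6 forced predecessors.
Nothing else is forced ahead of the vendor quote, so its earliest slot is position 6 + 1 = 7.

7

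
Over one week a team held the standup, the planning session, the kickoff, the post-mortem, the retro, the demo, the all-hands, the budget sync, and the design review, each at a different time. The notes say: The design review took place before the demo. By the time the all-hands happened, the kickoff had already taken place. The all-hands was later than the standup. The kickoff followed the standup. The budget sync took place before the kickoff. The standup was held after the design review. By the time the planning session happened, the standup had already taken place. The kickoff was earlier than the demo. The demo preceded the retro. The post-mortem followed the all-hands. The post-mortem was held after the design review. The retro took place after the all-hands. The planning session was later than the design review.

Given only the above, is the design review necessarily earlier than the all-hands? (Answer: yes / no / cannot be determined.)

Chain the constraints: the design review → the standup → the all-hands. Each link is directly stated, so the design review comes before the all-hands.

yes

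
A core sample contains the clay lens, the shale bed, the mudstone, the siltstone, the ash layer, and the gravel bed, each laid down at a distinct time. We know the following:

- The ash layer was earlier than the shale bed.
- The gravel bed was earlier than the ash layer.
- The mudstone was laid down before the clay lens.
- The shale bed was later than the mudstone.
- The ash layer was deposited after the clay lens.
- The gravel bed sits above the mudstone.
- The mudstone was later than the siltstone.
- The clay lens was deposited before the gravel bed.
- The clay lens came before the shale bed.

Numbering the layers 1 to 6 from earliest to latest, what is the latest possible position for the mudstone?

2

The mudstone must come before the ash layer, the clay lens, the gravel bed, and the shale bed — 4 layers forced after it.
Everything else can be placed before the mudstone in some valid order, so the mudstone can sit as late as position 6 − 4 = 2.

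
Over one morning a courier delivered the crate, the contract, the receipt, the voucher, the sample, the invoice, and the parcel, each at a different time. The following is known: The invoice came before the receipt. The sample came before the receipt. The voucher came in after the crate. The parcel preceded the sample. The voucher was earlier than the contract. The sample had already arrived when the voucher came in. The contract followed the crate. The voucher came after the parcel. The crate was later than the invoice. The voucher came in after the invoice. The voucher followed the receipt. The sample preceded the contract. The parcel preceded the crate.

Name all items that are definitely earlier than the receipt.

the invoice, the parcel, the sample

Directly stated before the receipt: the invoice and the sample.
The parcel reaches the receipt via the parcel → the sample → the receipt.
No chain forces the contract (or any of the others) ahead of the receipt.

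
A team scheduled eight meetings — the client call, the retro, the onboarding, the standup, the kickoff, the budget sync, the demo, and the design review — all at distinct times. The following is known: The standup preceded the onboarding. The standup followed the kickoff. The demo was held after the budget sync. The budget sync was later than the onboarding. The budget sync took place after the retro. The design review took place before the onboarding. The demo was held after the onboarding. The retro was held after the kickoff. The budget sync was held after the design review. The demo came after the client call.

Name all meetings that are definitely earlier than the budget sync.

the design review, the kickoff, the onboarding, the retro, the standup

Directly stated before the budget sync: the design review, the onboarding, and the retro.
The kickoff reaches the budget sync via the kickoff → the retro → the budget sync.
The standup reaches the budget sync via the standup → the onboarding → the budget sync.
No chain forces the client call (or any of the others) ahead of the budget sync.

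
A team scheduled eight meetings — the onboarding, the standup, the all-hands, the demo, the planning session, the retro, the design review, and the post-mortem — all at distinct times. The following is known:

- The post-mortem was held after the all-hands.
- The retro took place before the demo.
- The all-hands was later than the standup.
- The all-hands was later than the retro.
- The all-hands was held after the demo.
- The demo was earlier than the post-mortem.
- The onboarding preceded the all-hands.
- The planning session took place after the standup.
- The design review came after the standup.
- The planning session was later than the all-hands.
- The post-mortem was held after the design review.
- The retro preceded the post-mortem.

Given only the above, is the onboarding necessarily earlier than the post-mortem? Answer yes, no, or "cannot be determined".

Chain the constraints: the onboarding → the all-hands → the post-mortem. Each link is directly stated, so the onboarding comes before the post-mortem.

yes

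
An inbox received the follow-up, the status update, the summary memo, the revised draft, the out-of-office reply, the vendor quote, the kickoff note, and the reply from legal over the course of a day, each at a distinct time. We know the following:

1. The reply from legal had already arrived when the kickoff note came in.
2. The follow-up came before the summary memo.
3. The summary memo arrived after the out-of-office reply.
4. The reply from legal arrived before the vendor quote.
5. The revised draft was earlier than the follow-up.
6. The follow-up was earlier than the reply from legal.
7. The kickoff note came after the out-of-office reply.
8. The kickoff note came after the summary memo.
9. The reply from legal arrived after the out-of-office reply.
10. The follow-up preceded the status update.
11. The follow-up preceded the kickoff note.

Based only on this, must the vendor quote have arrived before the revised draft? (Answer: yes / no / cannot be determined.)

Tracing the constraints gives the revised draft → the follow-up → the reply from legal → the vendor quote, so the revised draft must come before the vendor quote.
That means the vendor quote cannot be before the revised draft.

no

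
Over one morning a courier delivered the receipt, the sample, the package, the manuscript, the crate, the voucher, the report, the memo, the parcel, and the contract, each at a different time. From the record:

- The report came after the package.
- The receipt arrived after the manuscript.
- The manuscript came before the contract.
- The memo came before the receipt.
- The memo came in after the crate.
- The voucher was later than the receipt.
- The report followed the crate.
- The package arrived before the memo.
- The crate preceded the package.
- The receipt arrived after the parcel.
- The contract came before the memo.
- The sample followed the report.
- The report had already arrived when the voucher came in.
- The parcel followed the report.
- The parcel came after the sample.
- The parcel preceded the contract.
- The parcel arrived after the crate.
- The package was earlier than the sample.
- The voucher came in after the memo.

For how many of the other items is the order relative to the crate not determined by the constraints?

Forced after the crate: the contract, the memo, the package, the parcel, the receipt, the report, the sample, and the voucher.
That leaves the manuscript with no forced order relative to the crate — 1.

1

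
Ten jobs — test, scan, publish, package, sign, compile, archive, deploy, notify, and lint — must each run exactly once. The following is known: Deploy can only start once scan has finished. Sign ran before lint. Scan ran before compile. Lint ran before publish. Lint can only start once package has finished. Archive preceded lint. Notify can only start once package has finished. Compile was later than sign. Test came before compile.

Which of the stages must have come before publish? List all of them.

Directly stated before publish: lint.
Archive reaches publish via archive → lint → publish.
Package reaches publish via package → lint → publish.
Sign reaches publish via sign → lint → publish.
No chain forces scan (or any of the others) ahead of publish.

archive, lint, package, sign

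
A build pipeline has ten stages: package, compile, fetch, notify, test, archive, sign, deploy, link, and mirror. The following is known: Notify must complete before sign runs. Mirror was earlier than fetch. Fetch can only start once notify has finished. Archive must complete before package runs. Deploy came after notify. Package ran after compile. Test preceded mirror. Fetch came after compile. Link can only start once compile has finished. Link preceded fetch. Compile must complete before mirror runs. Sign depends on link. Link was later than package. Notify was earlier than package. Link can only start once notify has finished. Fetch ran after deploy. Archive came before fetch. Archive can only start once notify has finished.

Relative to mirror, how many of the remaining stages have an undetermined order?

6

Forced before mirror: compile and test; forced after mirror: fetch.
That leaves archive, deploy, link, notify, package, and sign with no forced order relative to mirror — 6.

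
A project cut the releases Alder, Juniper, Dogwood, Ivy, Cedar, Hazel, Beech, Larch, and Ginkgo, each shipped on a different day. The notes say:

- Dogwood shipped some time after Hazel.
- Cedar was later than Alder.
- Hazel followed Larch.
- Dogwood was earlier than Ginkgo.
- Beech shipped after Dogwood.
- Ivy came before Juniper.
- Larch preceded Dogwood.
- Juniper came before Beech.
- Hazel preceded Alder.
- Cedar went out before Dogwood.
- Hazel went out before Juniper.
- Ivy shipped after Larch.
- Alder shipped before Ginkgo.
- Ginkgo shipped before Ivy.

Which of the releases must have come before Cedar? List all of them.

Alder, Hazel, Larch

Directly stated before Cedar: Alder.
Hazel reaches Cedar via Hazel → Alder → Cedar.
Larch reaches Cedar via Larch → Hazel → Alder → Cedar.
No chain forces Beech (or any of the others) ahead of Cedar.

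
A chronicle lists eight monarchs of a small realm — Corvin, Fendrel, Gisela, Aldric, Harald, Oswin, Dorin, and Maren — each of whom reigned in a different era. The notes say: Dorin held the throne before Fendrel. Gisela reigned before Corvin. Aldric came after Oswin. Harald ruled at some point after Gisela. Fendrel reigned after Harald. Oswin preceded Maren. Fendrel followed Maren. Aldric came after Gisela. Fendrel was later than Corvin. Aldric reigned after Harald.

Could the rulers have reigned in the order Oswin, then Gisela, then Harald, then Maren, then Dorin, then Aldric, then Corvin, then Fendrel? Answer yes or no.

Check each stated constraint against the proposed order — e.g. Harald is ahead of Fendrel; Gisela is ahead of Corvin. Every pair is in the required order; nothing is violated.

yes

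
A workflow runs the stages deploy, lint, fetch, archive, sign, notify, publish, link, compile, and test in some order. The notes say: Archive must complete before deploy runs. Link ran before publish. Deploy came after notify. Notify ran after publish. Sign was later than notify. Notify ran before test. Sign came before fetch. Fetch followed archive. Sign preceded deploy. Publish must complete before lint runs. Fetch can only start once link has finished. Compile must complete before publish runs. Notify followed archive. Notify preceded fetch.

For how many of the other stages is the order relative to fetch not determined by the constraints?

Forced before fetch: archive, compile, link, notify, publish, and sign.
That leaves deploy, lint, and test with no forced order relative to fetch — 3.

3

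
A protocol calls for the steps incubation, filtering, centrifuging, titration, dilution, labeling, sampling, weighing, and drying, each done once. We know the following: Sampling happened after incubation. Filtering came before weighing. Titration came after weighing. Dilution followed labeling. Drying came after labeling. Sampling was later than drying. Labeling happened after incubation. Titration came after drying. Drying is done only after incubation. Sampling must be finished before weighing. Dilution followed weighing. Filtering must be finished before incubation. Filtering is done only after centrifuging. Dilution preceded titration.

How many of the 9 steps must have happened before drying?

4

Directly stated before drying: incubation and labeling.
Centrifuging reaches drying via centrifuging → filtering → incubation → drying.
Filtering reaches drying via filtering → incubation → drying.
No chain forces dilution (or any of the others) ahead of drying.
That's centrifuging, filtering, incubation, and labeling — 4 in all.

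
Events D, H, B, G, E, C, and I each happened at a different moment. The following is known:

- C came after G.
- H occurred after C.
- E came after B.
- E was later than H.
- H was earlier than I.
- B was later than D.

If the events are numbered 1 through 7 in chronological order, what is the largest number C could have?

C must come before E, H, and I — 3 events forced after it.
Everything else can be placed before C in some valid order, so C can sit as late as position 7 − 3 = 4.

4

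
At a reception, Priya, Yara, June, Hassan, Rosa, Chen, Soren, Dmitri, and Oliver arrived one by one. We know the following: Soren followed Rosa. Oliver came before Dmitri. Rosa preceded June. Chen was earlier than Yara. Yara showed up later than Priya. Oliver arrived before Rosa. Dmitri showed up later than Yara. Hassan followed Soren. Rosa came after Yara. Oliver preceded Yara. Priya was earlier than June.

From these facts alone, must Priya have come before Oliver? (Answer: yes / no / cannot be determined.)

No chain of stated constraints runs from Priya to Oliver, and none runs from Oliver to Priya either.
So the relative order of Priya and Oliver is not fixed by the given facts.

cannot be determined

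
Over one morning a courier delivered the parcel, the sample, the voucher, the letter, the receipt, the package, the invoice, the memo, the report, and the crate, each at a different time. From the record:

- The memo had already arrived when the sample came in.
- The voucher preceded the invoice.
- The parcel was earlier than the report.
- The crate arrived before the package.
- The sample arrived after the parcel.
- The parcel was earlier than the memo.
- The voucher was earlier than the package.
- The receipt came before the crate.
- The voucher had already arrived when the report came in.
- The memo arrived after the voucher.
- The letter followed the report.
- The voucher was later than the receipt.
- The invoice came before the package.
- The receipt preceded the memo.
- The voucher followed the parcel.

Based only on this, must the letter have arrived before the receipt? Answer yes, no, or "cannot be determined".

no

Tracing the constraints gives the receipt → the voucher → the report → the letter, so the receipt must come before the letter.
That means the letter cannot be before the receipt.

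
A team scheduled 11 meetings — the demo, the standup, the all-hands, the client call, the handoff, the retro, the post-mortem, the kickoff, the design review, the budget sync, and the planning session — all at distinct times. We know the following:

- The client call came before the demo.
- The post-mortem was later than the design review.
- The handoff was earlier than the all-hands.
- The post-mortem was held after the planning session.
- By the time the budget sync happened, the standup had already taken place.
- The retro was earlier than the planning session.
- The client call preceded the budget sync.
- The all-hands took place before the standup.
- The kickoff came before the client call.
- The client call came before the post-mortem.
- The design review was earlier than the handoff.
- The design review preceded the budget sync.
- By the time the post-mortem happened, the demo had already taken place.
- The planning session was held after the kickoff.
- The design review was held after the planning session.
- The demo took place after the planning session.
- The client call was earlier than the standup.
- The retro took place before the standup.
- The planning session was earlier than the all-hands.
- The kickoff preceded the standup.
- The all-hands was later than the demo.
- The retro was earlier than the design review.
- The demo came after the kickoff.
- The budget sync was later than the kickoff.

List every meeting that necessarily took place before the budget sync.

Directly stated before the budget sync: the client call, the design review, the kickoff, and the standup.
The all-hands reaches the budget sync via the all-hands → the standup → the budget sync.
The demo reaches the budget sync via the demo → the all-hands → the standup → the budget sync.
The handoff reaches the budget sync via the handoff → the all-hands → the standup → the budget sync.
Likewise the planning session and the retro each reach the budget sync by chaining the stated constraints.
No chain forces the post-mortem ahead of the budget sync.

the all-hands, the client call, the demo, the design review, the handoff, the kickoff, the planning session, the retro, the standup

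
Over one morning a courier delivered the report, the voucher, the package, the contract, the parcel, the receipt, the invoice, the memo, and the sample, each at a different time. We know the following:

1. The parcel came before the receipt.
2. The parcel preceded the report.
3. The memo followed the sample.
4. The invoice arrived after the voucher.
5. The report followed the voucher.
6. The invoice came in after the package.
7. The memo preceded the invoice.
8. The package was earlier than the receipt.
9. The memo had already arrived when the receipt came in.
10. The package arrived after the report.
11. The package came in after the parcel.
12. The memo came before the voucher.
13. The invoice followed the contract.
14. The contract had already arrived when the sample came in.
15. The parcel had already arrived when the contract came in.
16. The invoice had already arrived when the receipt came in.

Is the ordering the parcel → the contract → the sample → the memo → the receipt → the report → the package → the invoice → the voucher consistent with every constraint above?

The constraints require the invoice before the receipt, but in the proposed sequence the receipt appears ahead of the invoice. That one violation is enough.

no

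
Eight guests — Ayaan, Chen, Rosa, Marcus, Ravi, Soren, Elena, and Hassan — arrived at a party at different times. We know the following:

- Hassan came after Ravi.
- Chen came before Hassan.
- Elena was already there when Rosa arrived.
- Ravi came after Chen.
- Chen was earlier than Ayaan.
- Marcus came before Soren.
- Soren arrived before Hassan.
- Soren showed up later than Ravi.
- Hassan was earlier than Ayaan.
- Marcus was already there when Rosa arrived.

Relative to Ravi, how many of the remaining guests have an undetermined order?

Forced before Ravi: Chen; forced after Ravi: Ayaan, Hassan, and Soren.
That leaves Elena, Marcus, and Rosa with no forced order relative to Ravi — 3.

3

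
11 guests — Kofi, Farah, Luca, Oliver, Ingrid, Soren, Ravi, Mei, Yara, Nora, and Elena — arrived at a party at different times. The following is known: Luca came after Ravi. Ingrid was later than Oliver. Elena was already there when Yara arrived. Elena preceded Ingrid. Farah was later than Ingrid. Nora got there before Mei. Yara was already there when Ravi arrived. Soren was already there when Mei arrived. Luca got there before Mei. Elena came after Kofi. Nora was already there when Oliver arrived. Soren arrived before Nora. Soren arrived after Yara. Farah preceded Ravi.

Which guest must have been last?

Every other guest has a chain of constraints placing them before Mei, so Mei is last.

Mei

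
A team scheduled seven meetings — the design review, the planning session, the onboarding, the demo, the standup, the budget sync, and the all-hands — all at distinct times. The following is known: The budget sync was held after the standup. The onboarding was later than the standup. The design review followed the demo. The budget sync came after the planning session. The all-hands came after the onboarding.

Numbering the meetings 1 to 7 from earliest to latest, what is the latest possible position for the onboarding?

The onboarding must come before the all-hands — 1 meeting forced after it.
Everything else can be placed before the onboarding in some valid order, so the onboarding can sit as late as position 7 − 1 = 6.

6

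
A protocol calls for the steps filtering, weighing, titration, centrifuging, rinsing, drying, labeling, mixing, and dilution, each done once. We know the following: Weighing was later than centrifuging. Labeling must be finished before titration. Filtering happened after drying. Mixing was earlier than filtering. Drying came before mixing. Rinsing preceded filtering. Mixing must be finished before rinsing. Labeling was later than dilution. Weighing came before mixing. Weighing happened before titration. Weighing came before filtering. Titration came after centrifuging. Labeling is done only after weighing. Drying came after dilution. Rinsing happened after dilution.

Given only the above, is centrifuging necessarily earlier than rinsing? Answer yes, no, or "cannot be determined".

yes

Chain the constraints: centrifuging → weighing → mixing → rinsing. Each link is directly stated, so centrifuging comes before rinsing.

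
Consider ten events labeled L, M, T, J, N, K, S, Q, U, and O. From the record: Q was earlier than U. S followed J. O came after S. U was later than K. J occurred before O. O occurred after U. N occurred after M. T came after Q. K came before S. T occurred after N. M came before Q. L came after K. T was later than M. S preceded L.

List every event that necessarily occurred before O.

Directly stated before O: J, S, and U.
K reaches O via K → U → O.
M reaches O via M → Q → U → O.
Q reaches O via Q → U → O.
No chain forces T (or any of the others) ahead of O.

J, K, M, Q, S, U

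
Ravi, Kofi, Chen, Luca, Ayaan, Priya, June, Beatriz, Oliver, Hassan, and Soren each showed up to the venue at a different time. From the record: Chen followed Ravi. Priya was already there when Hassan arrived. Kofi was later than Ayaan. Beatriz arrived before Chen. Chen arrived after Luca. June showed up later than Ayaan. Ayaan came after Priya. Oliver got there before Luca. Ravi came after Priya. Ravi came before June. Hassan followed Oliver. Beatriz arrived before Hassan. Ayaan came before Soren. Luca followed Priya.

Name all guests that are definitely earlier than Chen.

Beatriz, Luca, Oliver, Priya, Ravi

Directly stated before Chen: Beatriz, Luca, and Ravi.
Oliver reaches Chen via Oliver → Luca → Chen.
Priya reaches Chen via Priya → Luca → Chen.
No chain forces Ayaan (or any of the others) ahead of Chen.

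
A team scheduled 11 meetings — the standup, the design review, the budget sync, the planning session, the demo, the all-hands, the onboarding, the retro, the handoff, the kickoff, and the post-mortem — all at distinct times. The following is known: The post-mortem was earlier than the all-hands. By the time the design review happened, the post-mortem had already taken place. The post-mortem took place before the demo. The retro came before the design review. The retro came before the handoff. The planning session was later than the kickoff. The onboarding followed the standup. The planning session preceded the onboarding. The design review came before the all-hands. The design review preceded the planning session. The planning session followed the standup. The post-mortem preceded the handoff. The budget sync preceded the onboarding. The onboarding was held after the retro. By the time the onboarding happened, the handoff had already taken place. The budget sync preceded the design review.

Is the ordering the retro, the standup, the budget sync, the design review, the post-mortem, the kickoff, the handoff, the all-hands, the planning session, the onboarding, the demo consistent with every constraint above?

no

The constraints require the post-mortem before the design review, but in the proposed sequence the design review appears ahead of the post-mortem. That one violation is enough.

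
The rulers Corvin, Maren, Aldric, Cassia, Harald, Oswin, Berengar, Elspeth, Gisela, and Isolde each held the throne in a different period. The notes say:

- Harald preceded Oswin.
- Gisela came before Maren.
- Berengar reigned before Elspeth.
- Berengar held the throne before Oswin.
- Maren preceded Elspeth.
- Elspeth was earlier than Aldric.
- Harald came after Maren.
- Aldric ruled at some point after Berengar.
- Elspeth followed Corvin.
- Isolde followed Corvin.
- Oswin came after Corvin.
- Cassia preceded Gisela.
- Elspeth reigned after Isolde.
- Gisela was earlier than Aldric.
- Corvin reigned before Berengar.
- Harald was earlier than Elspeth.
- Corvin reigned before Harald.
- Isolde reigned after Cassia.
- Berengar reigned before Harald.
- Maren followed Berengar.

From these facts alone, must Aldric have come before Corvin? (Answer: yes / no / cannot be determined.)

Tracing the constraints gives Corvin → Berengar → Aldric, so Corvin must come before Aldric.
That means Aldric cannot be before Corvin.

no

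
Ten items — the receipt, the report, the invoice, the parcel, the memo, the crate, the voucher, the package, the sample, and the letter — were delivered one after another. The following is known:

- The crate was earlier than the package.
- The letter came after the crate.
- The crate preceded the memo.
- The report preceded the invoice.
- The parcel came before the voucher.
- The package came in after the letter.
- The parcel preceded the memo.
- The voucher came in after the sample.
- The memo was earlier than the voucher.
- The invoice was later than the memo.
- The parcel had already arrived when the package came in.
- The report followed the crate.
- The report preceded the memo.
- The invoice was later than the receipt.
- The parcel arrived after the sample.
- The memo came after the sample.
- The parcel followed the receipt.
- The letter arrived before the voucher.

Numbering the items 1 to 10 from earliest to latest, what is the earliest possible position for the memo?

The crate, the parcel, the receipt, the report, and the sample must all come before the memo — 5 forced predecessors.
Nothing else is forced ahead of the memo, so its earliest slot is position 5 + 1 = 6.

6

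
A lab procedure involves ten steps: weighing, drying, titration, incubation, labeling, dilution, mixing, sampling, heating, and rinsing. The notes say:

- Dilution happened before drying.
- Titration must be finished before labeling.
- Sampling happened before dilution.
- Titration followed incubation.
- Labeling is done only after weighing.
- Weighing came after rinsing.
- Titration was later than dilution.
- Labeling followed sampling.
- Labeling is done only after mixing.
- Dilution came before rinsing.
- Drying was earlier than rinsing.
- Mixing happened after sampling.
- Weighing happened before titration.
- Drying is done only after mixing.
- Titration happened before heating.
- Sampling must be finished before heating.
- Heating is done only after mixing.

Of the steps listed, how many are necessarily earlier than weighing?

Directly stated before weighing: rinsing.
Dilution reaches weighing via dilution → rinsing → weighing.
Drying reaches weighing via drying → rinsing → weighing.
Mixing reaches weighing via mixing → drying → rinsing → weighing.
Likewise sampling reaches weighing by chaining the stated constraints.
No chain forces labeling (or any of the others) ahead of weighing.
That's dilution, drying, mixing, rinsing, and sampling — 5 in all.

5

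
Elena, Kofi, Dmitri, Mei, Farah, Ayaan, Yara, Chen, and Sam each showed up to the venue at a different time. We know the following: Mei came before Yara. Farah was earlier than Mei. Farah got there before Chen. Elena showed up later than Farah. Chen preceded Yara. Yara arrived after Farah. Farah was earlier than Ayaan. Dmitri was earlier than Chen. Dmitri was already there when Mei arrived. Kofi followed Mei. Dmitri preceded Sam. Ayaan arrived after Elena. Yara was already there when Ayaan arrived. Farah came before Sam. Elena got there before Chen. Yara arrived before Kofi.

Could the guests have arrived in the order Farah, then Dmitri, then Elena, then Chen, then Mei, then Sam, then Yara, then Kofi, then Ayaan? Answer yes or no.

yes

Check each stated constraint against the proposed order — e.g. Elena is ahead of Ayaan; Farah is ahead of Ayaan. Every pair is in the required order; nothing is violated.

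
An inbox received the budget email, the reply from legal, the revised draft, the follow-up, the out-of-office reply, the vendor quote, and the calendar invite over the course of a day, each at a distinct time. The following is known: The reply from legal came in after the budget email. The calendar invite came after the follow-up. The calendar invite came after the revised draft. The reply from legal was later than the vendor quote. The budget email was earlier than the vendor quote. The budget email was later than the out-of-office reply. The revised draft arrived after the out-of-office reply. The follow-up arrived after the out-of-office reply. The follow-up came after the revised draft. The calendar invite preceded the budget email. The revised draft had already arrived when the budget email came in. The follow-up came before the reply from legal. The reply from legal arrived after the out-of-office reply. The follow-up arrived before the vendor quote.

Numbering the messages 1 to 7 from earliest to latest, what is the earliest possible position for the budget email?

The calendar invite, the follow-up, the out-of-office reply, and the revised draft must all come before the budget email — 4 forced predecessors.
Nothing else is forced ahead of the budget email, so its earliest slot is position 4 + 1 = 5.

5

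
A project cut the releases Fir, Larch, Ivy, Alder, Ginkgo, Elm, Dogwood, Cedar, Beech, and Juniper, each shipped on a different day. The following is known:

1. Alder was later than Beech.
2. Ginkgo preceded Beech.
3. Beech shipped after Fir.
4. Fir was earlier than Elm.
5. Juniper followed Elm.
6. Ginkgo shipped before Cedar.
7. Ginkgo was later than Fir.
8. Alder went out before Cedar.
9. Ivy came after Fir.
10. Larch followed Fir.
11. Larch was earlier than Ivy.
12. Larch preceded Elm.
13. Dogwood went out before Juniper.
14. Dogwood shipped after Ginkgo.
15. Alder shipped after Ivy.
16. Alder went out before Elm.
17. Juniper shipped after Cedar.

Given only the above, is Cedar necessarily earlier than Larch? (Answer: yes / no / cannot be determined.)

no

Tracing the constraints gives Larch → Ivy → Alder → Cedar, so Larch must come before Cedar.
That means Cedar cannot be before Larch.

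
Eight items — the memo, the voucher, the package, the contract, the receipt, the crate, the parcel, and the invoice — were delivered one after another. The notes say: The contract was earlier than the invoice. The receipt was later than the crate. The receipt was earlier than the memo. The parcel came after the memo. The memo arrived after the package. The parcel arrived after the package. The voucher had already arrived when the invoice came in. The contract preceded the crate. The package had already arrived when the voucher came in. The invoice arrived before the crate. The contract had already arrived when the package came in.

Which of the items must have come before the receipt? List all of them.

Directly stated before the receipt: the crate.
The contract reaches the receipt via the contract → the crate → the receipt.
The invoice reaches the receipt via the invoice → the crate → the receipt.
The package reaches the receipt via the package → the voucher → the invoice → the crate → the receipt.
Likewise the voucher reaches the receipt by chaining the stated constraints.

the contract, the crate, the invoice, the package, the voucher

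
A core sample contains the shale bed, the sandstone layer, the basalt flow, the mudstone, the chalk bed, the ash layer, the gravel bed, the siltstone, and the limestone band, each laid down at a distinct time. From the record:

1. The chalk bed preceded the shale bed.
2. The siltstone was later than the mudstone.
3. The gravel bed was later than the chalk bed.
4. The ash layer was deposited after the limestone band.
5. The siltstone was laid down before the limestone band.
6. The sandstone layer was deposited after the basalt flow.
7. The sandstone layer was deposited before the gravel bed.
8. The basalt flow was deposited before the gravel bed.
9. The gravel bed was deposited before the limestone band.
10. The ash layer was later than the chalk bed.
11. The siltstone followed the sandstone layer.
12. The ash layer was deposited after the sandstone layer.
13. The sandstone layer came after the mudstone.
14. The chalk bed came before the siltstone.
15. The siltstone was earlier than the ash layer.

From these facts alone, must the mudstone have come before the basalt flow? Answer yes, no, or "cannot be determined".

No chain of stated constraints runs from the mudstone to the basalt flow, and none runs from the basalt flow to the mudstone either.
So the relative order of the mudstone and the basalt flow is not fixed by the given facts.

cannot be determined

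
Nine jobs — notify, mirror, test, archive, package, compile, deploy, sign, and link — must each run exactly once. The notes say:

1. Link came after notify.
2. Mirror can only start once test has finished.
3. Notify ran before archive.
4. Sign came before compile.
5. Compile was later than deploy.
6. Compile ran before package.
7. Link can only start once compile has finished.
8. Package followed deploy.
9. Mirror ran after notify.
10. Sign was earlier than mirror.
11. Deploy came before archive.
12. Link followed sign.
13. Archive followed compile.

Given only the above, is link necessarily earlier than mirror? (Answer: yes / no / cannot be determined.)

No chain of stated constraints runs from link to mirror, and none runs from mirror to link either.
So the relative order of link and mirror is not fixed by the given facts.

cannot be determined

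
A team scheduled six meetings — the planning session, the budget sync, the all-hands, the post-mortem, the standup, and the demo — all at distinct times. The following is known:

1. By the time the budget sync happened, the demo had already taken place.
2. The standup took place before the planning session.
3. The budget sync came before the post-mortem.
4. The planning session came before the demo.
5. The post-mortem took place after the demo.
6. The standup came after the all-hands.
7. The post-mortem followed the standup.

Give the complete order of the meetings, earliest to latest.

The constraints fix every adjacent pair, so only one ordering works:
the all-hands → the standup → the planning session → the demo → the budget sync → the post-mortem.

the all-hands, the standup, the planning session, the demo, the budget sync, the post-mortem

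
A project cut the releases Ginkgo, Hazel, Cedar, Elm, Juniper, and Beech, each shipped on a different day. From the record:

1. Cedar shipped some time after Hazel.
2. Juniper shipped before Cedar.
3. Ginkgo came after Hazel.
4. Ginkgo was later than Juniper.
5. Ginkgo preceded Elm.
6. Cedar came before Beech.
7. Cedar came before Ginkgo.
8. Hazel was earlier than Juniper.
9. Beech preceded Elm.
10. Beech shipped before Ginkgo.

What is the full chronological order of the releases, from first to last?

Hazel, Juniper, Cedar, Beech, Ginkgo, Elm

The constraints fix every adjacent pair, so only one ordering works:
Hazel → Juniper → Cedar → Beech → Ginkgo → Elm.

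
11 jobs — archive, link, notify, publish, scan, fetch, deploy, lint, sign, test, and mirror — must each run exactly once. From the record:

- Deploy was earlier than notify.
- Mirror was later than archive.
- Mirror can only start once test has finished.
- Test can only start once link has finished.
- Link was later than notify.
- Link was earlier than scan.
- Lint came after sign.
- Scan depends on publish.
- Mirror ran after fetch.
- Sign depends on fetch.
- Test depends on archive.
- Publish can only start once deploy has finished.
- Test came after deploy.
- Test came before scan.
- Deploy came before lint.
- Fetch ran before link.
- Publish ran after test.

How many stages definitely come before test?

5

Directly stated before test: archive, deploy, and link.
Fetch reaches test via fetch → link → test.
Notify reaches test via notify → link → test.
That's archive, deploy, fetch, link, and notify — 5 in all.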